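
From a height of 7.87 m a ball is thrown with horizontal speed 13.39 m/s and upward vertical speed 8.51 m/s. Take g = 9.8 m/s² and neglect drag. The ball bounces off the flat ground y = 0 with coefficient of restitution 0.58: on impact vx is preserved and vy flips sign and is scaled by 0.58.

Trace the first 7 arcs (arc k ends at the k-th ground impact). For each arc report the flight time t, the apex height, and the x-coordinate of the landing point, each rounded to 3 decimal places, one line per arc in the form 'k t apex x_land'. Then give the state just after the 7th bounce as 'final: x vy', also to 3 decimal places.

Arc 1: start y=7.870, vy=8.510 → t=2.405, apex=11.565, x_land=32.198, impact vy=-15.056
  bounce: vy ← 0.58·15.056 = 8.732
Arc 2: start y=0.000, vy=8.732 → t=1.782, apex=3.890, x_land=56.061, impact vy=-8.732
  bounce: vy ← 0.58·8.732 = 5.065
Arc 3: start y=0.000, vy=5.065 → t=1.034, apex=1.309, x_land=69.901, impact vy=-5.065
  bounce: vy ← 0.58·5.065 = 2.938
Arc 4: start y=0.000, vy=2.938 → t=0.599, apex=0.440, x_land=77.928, impact vy=-2.938
  bounce: vy ← 0.58·2.938 = 1.704
Arc 5: start y=0.000, vy=1.704 → t=0.348, apex=0.148, x_land=82.584, impact vy=-1.704
  bounce: vy ← 0.58·1.704 = 0.988
Arc 6: start y=0.000, vy=0.988 → t=0.202, apex=0.050, x_land=85.284, impact vy=-0.988
  bounce: vy ← 0.58·0.988 = 0.573
Arc 7: start y=0.000, vy=0.573 → t=0.117, apex=0.017, x_land=86.850, impact vy=-0.573
  bounce: vy ← 0.58·0.573 = 0.332

1 2.405 11.565 32.198
2 1.782 3.890 56.061
3 1.034 1.309 69.901
4 0.599 0.440 77.928
5 0.348 0.148 82.584
6 0.202 0.050 85.284
7 0.117 0.017 86.850
final: 86.850 0.332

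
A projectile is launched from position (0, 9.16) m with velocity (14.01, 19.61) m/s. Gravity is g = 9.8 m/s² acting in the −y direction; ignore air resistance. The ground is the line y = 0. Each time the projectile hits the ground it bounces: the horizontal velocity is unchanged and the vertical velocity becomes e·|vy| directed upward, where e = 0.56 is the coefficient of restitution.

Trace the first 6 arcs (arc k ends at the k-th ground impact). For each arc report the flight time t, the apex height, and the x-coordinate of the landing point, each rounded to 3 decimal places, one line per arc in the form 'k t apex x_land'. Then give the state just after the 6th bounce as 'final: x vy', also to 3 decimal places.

1 4.425 28.780 61.988
2 2.714 9.025 100.016
3 1.520 2.830 121.312
4 0.851 0.888 133.237
5 0.477 0.278 139.915
6 0.267 0.087 143.655
final: 143.655 0.732

Arc 1: start y=9.160, vy=19.610 → t=4.425, apex=28.780, x_land=61.988, impact vy=-23.751
  bounce: vy ← 0.56·23.751 = 13.300
Arc 2: start y=0.000, vy=13.300 → t=2.714, apex=9.025, x_land=100.016, impact vy=-13.300
  bounce: vy ← 0.56·13.300 = 7.448
Arc 3: start y=0.000, vy=7.448 → t=1.520, apex=2.830, x_land=121.312, impact vy=-7.448
  bounce: vy ← 0.56·7.448 = 4.171
Arc 4: start y=0.000, vy=4.171 → t=0.851, apex=0.888, x_land=133.237, impact vy=-4.171
  bounce: vy ← 0.56·4.171 = 2.336
Arc 5: start y=0.000, vy=2.336 → t=0.477, apex=0.278, x_land=139.915, impact vy=-2.336
  bounce: vy ← 0.56·2.336 = 1.308
Arc 6: start y=0.000, vy=1.308 → t=0.267, apex=0.087, x_land=143.655, impact vy=-1.308
  bounce: vy ← 0.56·1.308 = 0.732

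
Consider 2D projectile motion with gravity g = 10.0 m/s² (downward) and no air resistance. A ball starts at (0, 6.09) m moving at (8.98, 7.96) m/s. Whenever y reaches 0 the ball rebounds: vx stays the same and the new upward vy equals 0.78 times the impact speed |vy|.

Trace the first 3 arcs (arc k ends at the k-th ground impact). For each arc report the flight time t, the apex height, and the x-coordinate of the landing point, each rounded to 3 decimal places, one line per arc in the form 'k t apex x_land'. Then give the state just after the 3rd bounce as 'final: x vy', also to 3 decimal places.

1 2.157 9.258 19.368
2 2.123 5.633 38.430
3 1.656 3.427 53.299
final: 53.299 6.457

Arc 1: start y=6.090, vy=7.960 → t=2.157, apex=9.258, x_land=19.368, impact vy=-13.607
  bounce: vy ← 0.78·13.607 = 10.614
Arc 2: start y=0.000, vy=10.614 → t=2.123, apex=5.633, x_land=38.430, impact vy=-10.614
  bounce: vy ← 0.78·10.614 = 8.279
Arc 3: start y=0.000, vy=8.279 → t=1.656, apex=3.427, x_land=53.299, impact vy=-8.279
  bounce: vy ← 0.78·8.279 = 6.457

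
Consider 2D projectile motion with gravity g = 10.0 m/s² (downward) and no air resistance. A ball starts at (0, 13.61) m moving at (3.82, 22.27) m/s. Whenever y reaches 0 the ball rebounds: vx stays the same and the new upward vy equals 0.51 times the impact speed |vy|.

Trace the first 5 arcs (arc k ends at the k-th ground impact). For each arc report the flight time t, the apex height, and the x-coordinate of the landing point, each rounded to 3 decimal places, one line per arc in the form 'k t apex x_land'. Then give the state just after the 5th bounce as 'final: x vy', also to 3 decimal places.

Arc 1: start y=13.610, vy=22.270 → t=4.999, apex=38.408, x_land=19.094, impact vy=-27.716
  bounce: vy ← 0.51·27.716 = 14.135
Arc 2: start y=0.000, vy=14.135 → t=2.827, apex=9.990, x_land=29.894, impact vy=-14.135
  bounce: vy ← 0.51·14.135 = 7.209
Arc 3: start y=0.000, vy=7.209 → t=1.442, apex=2.598, x_land=35.401, impact vy=-7.209
  bounce: vy ← 0.51·7.209 = 3.676
Arc 4: start y=0.000, vy=3.676 → t=0.735, apex=0.676, x_land=38.210, impact vy=-3.676
  bounce: vy ← 0.51·3.676 = 1.875
Arc 5: start y=0.000, vy=1.875 → t=0.375, apex=0.176, x_land=39.642, impact vy=-1.875
  bounce: vy ← 0.51·1.875 = 0.956

1 4.999 38.408 19.094
2 2.827 9.990 29.894
3 1.442 2.598 35.401
4 0.735 0.676 38.210
5 0.375 0.176 39.642
final: 39.642 0.956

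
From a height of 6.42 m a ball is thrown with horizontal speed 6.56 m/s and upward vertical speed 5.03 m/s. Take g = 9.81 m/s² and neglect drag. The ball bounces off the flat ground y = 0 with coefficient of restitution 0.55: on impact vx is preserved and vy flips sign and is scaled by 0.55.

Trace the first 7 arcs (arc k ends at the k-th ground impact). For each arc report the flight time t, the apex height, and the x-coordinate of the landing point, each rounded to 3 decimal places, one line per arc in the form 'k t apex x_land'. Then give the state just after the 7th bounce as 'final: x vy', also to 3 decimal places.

1 1.766 7.710 11.588
2 1.379 2.332 20.635
3 0.758 0.705 25.610
4 0.417 0.213 28.347
5 0.229 0.065 29.852
6 0.126 0.020 30.680
7 0.069 0.006 31.135
final: 31.135 0.187

Arc 1: start y=6.420, vy=5.030 → t=1.766, apex=7.710, x_land=11.588, impact vy=-12.299
  bounce: vy ← 0.55·12.299 = 6.764
Arc 2: start y=0.000, vy=6.764 → t=1.379, apex=2.332, x_land=20.635, impact vy=-6.764
  bounce: vy ← 0.55·6.764 = 3.720
Arc 3: start y=0.000, vy=3.720 → t=0.758, apex=0.705, x_land=25.610, impact vy=-3.720
  bounce: vy ← 0.55·3.720 = 2.046
Arc 4: start y=0.000, vy=2.046 → t=0.417, apex=0.213, x_land=28.347, impact vy=-2.046
  bounce: vy ← 0.55·2.046 = 1.125
Arc 5: start y=0.000, vy=1.125 → t=0.229, apex=0.065, x_land=29.852, impact vy=-1.125
  bounce: vy ← 0.55·1.125 = 0.619
Arc 6: start y=0.000, vy=0.619 → t=0.126, apex=0.020, x_land=30.680, impact vy=-0.619
  bounce: vy ← 0.55·0.619 = 0.340
Arc 7: start y=0.000, vy=0.340 → t=0.069, apex=0.006, x_land=31.135, impact vy=-0.340
  bounce: vy ← 0.55·0.340 = 0.187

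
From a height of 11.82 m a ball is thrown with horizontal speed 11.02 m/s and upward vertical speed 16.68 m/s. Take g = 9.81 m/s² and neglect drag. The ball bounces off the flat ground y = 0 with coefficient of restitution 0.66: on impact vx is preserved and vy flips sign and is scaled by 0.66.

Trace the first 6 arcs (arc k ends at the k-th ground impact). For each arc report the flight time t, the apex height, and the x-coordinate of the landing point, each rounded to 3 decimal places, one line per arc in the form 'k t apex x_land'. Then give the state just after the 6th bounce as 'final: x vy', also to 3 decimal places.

1 4.003 26.001 44.109
2 3.039 11.326 77.600
3 2.006 4.934 99.704
4 1.324 2.149 114.293
5 0.874 0.936 123.921
6 0.577 0.408 130.276
final: 130.276 1.867

Arc 1: start y=11.820, vy=16.680 → t=4.003, apex=26.001, x_land=44.109, impact vy=-22.586
  bounce: vy ← 0.66·22.586 = 14.907
Arc 2: start y=0.000, vy=14.907 → t=3.039, apex=11.326, x_land=77.600, impact vy=-14.907
  bounce: vy ← 0.66·14.907 = 9.838
Arc 3: start y=0.000, vy=9.838 → t=2.006, apex=4.934, x_land=99.704, impact vy=-9.838
  bounce: vy ← 0.66·9.838 = 6.493
Arc 4: start y=0.000, vy=6.493 → t=1.324, apex=2.149, x_land=114.293, impact vy=-6.493
  bounce: vy ← 0.66·6.493 = 4.286
Arc 5: start y=0.000, vy=4.286 → t=0.874, apex=0.936, x_land=123.921, impact vy=-4.286
  bounce: vy ← 0.66·4.286 = 2.829
Arc 6: start y=0.000, vy=2.829 → t=0.577, apex=0.408, x_land=130.276, impact vy=-2.829
  bounce: vy ← 0.66·2.829 = 1.867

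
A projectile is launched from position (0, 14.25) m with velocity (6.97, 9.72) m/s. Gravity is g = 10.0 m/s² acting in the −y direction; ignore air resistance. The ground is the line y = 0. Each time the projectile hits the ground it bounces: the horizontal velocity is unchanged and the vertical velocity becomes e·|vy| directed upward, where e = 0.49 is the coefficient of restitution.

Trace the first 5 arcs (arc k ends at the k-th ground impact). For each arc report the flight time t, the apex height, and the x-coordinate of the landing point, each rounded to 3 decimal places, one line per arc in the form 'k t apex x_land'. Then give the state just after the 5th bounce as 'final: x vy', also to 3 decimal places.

Arc 1: start y=14.250, vy=9.720 → t=2.920, apex=18.974, x_land=20.353, impact vy=-19.480
  bounce: vy ← 0.49·19.480 = 9.545
Arc 2: start y=0.000, vy=9.545 → t=1.909, apex=4.556, x_land=33.659, impact vy=-9.545
  bounce: vy ← 0.49·9.545 = 4.677
Arc 3: start y=0.000, vy=4.677 → t=0.935, apex=1.094, x_land=40.179, impact vy=-4.677
  bounce: vy ← 0.49·4.677 = 2.292
Arc 4: start y=0.000, vy=2.292 → t=0.458, apex=0.263, x_land=43.374, impact vy=-2.292
  bounce: vy ← 0.49·2.292 = 1.123
Arc 5: start y=0.000, vy=1.123 → t=0.225, apex=0.063, x_land=44.939, impact vy=-1.123
  bounce: vy ← 0.49·1.123 = 0.550

1 2.920 18.974 20.353
2 1.909 4.556 33.659
3 0.935 1.094 40.179
4 0.458 0.263 43.374
5 0.225 0.063 44.939
final: 44.939 0.550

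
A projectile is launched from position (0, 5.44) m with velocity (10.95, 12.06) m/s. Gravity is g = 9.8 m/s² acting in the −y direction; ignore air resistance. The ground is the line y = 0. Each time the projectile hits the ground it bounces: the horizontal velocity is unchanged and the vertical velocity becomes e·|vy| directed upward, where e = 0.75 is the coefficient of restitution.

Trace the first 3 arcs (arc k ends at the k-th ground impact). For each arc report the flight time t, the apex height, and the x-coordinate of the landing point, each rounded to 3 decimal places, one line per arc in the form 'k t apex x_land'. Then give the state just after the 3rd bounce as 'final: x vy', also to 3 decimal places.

1 2.851 12.861 31.215
2 2.430 7.234 57.824
3 1.823 4.069 77.782
final: 77.782 6.698

Arc 1: start y=5.440, vy=12.060 → t=2.851, apex=12.861, x_land=31.215, impact vy=-15.877
  bounce: vy ← 0.75·15.877 = 11.907
Arc 2: start y=0.000, vy=11.907 → t=2.430, apex=7.234, x_land=57.824, impact vy=-11.907
  bounce: vy ← 0.75·11.907 = 8.931
Arc 3: start y=0.000, vy=8.931 → t=1.823, apex=4.069, x_land=77.782, impact vy=-8.931
  bounce: vy ← 0.75·8.931 = 6.698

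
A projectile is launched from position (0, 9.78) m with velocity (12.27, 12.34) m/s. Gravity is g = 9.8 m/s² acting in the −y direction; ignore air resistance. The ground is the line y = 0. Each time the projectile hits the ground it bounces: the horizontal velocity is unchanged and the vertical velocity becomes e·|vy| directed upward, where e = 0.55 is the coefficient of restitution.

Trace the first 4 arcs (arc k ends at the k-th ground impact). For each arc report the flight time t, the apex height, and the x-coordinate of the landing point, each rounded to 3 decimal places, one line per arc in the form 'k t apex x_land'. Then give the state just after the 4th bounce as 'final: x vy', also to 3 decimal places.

1 3.152 17.549 38.671
2 2.082 5.309 64.214
3 1.145 1.606 78.262
4 0.630 0.486 85.989
final: 85.989 1.697

Arc 1: start y=9.780, vy=12.340 → t=3.152, apex=17.549, x_land=38.671, impact vy=-18.546
  bounce: vy ← 0.55·18.546 = 10.200
Arc 2: start y=0.000, vy=10.200 → t=2.082, apex=5.309, x_land=64.214, impact vy=-10.200
  bounce: vy ← 0.55·10.200 = 5.610
Arc 3: start y=0.000, vy=5.610 → t=1.145, apex=1.606, x_land=78.262, impact vy=-5.610
  bounce: vy ← 0.55·5.610 = 3.086
Arc 4: start y=0.000, vy=3.086 → t=0.630, apex=0.486, x_land=85.989, impact vy=-3.086
  bounce: vy ← 0.55·3.086 = 1.697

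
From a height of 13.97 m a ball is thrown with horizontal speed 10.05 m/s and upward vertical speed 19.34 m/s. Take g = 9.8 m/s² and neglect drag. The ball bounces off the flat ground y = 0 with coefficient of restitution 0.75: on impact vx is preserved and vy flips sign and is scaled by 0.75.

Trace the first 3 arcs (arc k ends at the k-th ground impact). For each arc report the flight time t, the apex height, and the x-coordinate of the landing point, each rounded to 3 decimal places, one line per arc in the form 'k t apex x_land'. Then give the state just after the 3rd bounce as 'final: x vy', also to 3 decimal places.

Arc 1: start y=13.970, vy=19.340 → t=4.571, apex=33.053, x_land=45.936, impact vy=-25.453
  bounce: vy ← 0.75·25.453 = 19.090
Arc 2: start y=0.000, vy=19.090 → t=3.896, apex=18.593, x_land=85.089, impact vy=-19.090
  bounce: vy ← 0.75·19.090 = 14.317
Arc 3: start y=0.000, vy=14.317 → t=2.922, apex=10.458, x_land=114.454, impact vy=-14.317
  bounce: vy ← 0.75·14.317 = 10.738

1 4.571 33.053 45.936
2 3.896 18.593 85.089
3 2.922 10.458 114.454
final: 114.454 10.738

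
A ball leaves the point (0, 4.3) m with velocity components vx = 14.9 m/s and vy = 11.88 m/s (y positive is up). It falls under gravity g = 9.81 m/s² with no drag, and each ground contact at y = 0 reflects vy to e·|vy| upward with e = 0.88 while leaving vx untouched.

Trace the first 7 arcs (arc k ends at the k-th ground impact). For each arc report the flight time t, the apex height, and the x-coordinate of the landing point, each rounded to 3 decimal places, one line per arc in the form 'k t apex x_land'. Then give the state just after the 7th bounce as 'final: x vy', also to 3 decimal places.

1 2.742 11.493 40.852
2 2.694 8.900 80.995
3 2.371 6.893 116.320
4 2.086 5.338 147.406
5 1.836 4.133 174.762
6 1.616 3.201 198.835
7 1.422 2.479 220.020
final: 220.020 6.137

Arc 1: start y=4.300, vy=11.880 → t=2.742, apex=11.493, x_land=40.852, impact vy=-15.017
  bounce: vy ← 0.88·15.017 = 13.215
Arc 2: start y=0.000, vy=13.215 → t=2.694, apex=8.900, x_land=80.995, impact vy=-13.215
  bounce: vy ← 0.88·13.215 = 11.629
Arc 3: start y=0.000, vy=11.629 → t=2.371, apex=6.893, x_land=116.320, impact vy=-11.629
  bounce: vy ← 0.88·11.629 = 10.233
Arc 4: start y=0.000, vy=10.233 → t=2.086, apex=5.338, x_land=147.406, impact vy=-10.233
  bounce: vy ← 0.88·10.233 = 9.005
Arc 5: start y=0.000, vy=9.005 → t=1.836, apex=4.133, x_land=174.762, impact vy=-9.005
  bounce: vy ← 0.88·9.005 = 7.925
Arc 6: start y=0.000, vy=7.925 → t=1.616, apex=3.201, x_land=198.835, impact vy=-7.925
  bounce: vy ← 0.88·7.925 = 6.974
Arc 7: start y=0.000, vy=6.974 → t=1.422, apex=2.479, x_land=220.020, impact vy=-6.974
  bounce: vy ← 0.88·6.974 = 6.137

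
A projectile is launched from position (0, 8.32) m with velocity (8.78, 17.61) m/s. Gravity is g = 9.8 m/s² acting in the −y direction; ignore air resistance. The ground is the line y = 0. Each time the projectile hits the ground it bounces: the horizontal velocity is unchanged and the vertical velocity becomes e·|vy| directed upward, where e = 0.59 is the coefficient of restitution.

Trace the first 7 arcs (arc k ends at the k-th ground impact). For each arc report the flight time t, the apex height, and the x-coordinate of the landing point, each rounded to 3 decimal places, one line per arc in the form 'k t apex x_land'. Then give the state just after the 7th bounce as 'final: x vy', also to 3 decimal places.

Arc 1: start y=8.320, vy=17.610 → t=4.017, apex=24.142, x_land=35.266, impact vy=-21.753
  bounce: vy ← 0.59·21.753 = 12.834
Arc 2: start y=0.000, vy=12.834 → t=2.619, apex=8.404, x_land=58.263, impact vy=-12.834
  bounce: vy ← 0.59·12.834 = 7.572
Arc 3: start y=0.000, vy=7.572 → t=1.545, apex=2.925, x_land=71.831, impact vy=-7.572
  bounce: vy ← 0.59·7.572 = 4.468
Arc 4: start y=0.000, vy=4.468 → t=0.912, apex=1.018, x_land=79.836, impact vy=-4.468
  bounce: vy ← 0.59·4.468 = 2.636
Arc 5: start y=0.000, vy=2.636 → t=0.538, apex=0.354, x_land=84.559, impact vy=-2.636
  bounce: vy ← 0.59·2.636 = 1.555
Arc 6: start y=0.000, vy=1.555 → t=0.317, apex=0.123, x_land=87.345, impact vy=-1.555
  bounce: vy ← 0.59·1.555 = 0.918
Arc 7: start y=0.000, vy=0.918 → t=0.187, apex=0.043, x_land=88.989, impact vy=-0.918
  bounce: vy ← 0.59·0.918 = 0.541

1 4.017 24.142 35.266
2 2.619 8.404 58.263
3 1.545 2.925 71.831
4 0.912 1.018 79.836
5 0.538 0.354 84.559
6 0.317 0.123 87.345
7 0.187 0.043 88.989
final: 88.989 0.541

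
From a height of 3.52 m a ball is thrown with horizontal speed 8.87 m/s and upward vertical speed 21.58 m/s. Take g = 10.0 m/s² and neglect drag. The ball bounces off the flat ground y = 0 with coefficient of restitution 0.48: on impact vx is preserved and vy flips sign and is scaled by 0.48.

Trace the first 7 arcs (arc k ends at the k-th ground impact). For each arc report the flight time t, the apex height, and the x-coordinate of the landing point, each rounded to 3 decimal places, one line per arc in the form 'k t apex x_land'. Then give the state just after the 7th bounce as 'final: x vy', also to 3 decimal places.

Arc 1: start y=3.520, vy=21.580 → t=4.473, apex=26.805, x_land=39.679, impact vy=-23.154
  bounce: vy ← 0.48·23.154 = 11.114
Arc 2: start y=0.000, vy=11.114 → t=2.223, apex=6.176, x_land=59.395, impact vy=-11.114
  bounce: vy ← 0.48·11.114 = 5.335
Arc 3: start y=0.000, vy=5.335 → t=1.067, apex=1.423, x_land=68.858, impact vy=-5.335
  bounce: vy ← 0.48·5.335 = 2.561
Arc 4: start y=0.000, vy=2.561 → t=0.512, apex=0.328, x_land=73.401, impact vy=-2.561
  bounce: vy ← 0.48·2.561 = 1.229
Arc 5: start y=0.000, vy=1.229 → t=0.246, apex=0.076, x_land=75.581, impact vy=-1.229
  bounce: vy ← 0.48·1.229 = 0.590
Arc 6: start y=0.000, vy=0.590 → t=0.118, apex=0.017, x_land=76.628, impact vy=-0.590
  bounce: vy ← 0.48·0.590 = 0.283
Arc 7: start y=0.000, vy=0.283 → t=0.057, apex=0.004, x_land=77.130, impact vy=-0.283
  bounce: vy ← 0.48·0.283 = 0.136

1 4.473 26.805 39.679
2 2.223 6.176 59.395
3 1.067 1.423 68.858
4 0.512 0.328 73.401
5 0.246 0.076 75.581
6 0.118 0.017 76.628
7 0.057 0.004 77.130
final: 77.130 0.136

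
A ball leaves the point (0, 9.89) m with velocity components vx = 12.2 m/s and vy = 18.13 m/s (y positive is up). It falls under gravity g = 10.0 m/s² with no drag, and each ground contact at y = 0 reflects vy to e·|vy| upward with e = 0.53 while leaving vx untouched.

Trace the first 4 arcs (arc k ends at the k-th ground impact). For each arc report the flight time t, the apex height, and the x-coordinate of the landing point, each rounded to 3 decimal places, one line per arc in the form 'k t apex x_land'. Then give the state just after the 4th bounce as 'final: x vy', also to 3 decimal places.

Arc 1: start y=9.890, vy=18.130 → t=4.108, apex=26.325, x_land=50.112, impact vy=-22.946
  bounce: vy ← 0.53·22.946 = 12.161
Arc 2: start y=0.000, vy=12.161 → t=2.432, apex=7.395, x_land=79.785, impact vy=-12.161
  bounce: vy ← 0.53·12.161 = 6.445
Arc 3: start y=0.000, vy=6.445 → t=1.289, apex=2.077, x_land=95.512, impact vy=-6.445
  bounce: vy ← 0.53·6.445 = 3.416
Arc 4: start y=0.000, vy=3.416 → t=0.683, apex=0.583, x_land=103.847, impact vy=-3.416
  bounce: vy ← 0.53·3.416 = 1.811

1 4.108 26.325 50.112
2 2.432 7.395 79.785
3 1.289 2.077 95.512
4 0.683 0.583 103.847
final: 103.847 1.811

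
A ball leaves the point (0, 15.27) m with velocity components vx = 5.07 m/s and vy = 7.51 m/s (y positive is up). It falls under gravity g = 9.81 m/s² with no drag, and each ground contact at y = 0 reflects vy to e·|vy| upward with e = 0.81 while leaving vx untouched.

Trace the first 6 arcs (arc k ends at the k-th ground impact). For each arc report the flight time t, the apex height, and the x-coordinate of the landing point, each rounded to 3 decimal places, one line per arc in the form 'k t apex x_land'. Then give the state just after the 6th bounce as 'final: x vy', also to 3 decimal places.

Arc 1: start y=15.270, vy=7.510 → t=2.689, apex=18.145, x_land=13.633, impact vy=-18.868
  bounce: vy ← 0.81·18.868 = 15.283
Arc 2: start y=0.000, vy=15.283 → t=3.116, apex=11.905, x_land=29.430, impact vy=-15.283
  bounce: vy ← 0.81·15.283 = 12.379
Arc 3: start y=0.000, vy=12.379 → t=2.524, apex=7.811, x_land=42.225, impact vy=-12.379
  bounce: vy ← 0.81·12.379 = 10.027
Arc 4: start y=0.000, vy=10.027 → t=2.044, apex=5.125, x_land=52.590, impact vy=-10.027
  bounce: vy ← 0.81·10.027 = 8.122
Arc 5: start y=0.000, vy=8.122 → t=1.656, apex=3.362, x_land=60.985, impact vy=-8.122
  bounce: vy ← 0.81·8.122 = 6.579
Arc 6: start y=0.000, vy=6.579 → t=1.341, apex=2.206, x_land=67.785, impact vy=-6.579
  bounce: vy ← 0.81·6.579 = 5.329

1 2.689 18.145 13.633
2 3.116 11.905 29.430
3 2.524 7.811 42.225
4 2.044 5.125 52.590
5 1.656 3.362 60.985
6 1.341 2.206 67.785
final: 67.785 5.329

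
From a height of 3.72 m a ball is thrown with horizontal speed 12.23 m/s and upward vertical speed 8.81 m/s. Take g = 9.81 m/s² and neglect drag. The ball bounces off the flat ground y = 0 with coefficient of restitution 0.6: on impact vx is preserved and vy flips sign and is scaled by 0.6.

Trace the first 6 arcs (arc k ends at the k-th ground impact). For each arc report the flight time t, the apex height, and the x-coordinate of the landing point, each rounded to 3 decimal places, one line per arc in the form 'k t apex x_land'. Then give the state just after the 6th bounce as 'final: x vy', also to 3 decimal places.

1 2.149 7.676 26.283
2 1.501 2.763 44.642
3 0.901 0.995 55.657
4 0.540 0.358 62.267
5 0.324 0.129 66.232
6 0.195 0.046 68.612
final: 68.612 0.573

Arc 1: start y=3.720, vy=8.810 → t=2.149, apex=7.676, x_land=26.283, impact vy=-12.272
  bounce: vy ← 0.6·12.272 = 7.363
Arc 2: start y=0.000, vy=7.363 → t=1.501, apex=2.763, x_land=44.642, impact vy=-7.363
  bounce: vy ← 0.6·7.363 = 4.418
Arc 3: start y=0.000, vy=4.418 → t=0.901, apex=0.995, x_land=55.657, impact vy=-4.418
  bounce: vy ← 0.6·4.418 = 2.651
Arc 4: start y=0.000, vy=2.651 → t=0.540, apex=0.358, x_land=62.267, impact vy=-2.651
  bounce: vy ← 0.6·2.651 = 1.590
Arc 5: start y=0.000, vy=1.590 → t=0.324, apex=0.129, x_land=66.232, impact vy=-1.590
  bounce: vy ← 0.6·1.590 = 0.954
Arc 6: start y=0.000, vy=0.954 → t=0.195, apex=0.046, x_land=68.612, impact vy=-0.954
  bounce: vy ← 0.6·0.954 = 0.573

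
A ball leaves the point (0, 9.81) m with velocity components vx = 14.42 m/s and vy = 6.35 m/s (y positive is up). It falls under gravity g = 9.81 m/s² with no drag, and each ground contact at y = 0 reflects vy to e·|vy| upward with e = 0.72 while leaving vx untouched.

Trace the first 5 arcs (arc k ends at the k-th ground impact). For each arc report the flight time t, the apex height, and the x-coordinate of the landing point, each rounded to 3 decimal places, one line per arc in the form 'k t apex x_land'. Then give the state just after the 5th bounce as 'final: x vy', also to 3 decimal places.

Arc 1: start y=9.810, vy=6.350 → t=2.203, apex=11.865, x_land=31.762, impact vy=-15.258
  bounce: vy ← 0.72·15.258 = 10.985
Arc 2: start y=0.000, vy=10.985 → t=2.240, apex=6.151, x_land=64.057, impact vy=-10.985
  bounce: vy ← 0.72·10.985 = 7.910
Arc 3: start y=0.000, vy=7.910 → t=1.613, apex=3.189, x_land=87.310, impact vy=-7.910
  bounce: vy ← 0.72·7.910 = 5.695
Arc 4: start y=0.000, vy=5.695 → t=1.161, apex=1.653, x_land=104.052, impact vy=-5.695
  bounce: vy ← 0.72·5.695 = 4.100
Arc 5: start y=0.000, vy=4.100 → t=0.836, apex=0.857, x_land=116.107, impact vy=-4.100
  bounce: vy ← 0.72·4.100 = 2.952

1 2.203 11.865 31.762
2 2.240 6.151 64.057
3 1.613 3.189 87.310
4 1.161 1.653 104.052
5 0.836 0.857 116.107
final: 116.107 2.952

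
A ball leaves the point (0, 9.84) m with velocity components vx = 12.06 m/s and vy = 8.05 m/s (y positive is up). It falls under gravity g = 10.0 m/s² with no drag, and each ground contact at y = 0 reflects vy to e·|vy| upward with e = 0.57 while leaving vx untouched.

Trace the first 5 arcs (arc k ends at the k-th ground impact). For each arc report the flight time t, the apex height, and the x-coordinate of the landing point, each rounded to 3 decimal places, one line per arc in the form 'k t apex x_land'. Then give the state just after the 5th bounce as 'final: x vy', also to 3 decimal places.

Arc 1: start y=9.840, vy=8.050 → t=2.422, apex=13.080, x_land=29.214, impact vy=-16.174
  bounce: vy ← 0.57·16.174 = 9.219
Arc 2: start y=0.000, vy=9.219 → t=1.844, apex=4.250, x_land=51.451, impact vy=-9.219
  bounce: vy ← 0.57·9.219 = 5.255
Arc 3: start y=0.000, vy=5.255 → t=1.051, apex=1.381, x_land=64.126, impact vy=-5.255
  bounce: vy ← 0.57·5.255 = 2.995
Arc 4: start y=0.000, vy=2.995 → t=0.599, apex=0.449, x_land=71.351, impact vy=-2.995
  bounce: vy ← 0.57·2.995 = 1.707
Arc 5: start y=0.000, vy=1.707 → t=0.341, apex=0.146, x_land=75.469, impact vy=-1.707
  bounce: vy ← 0.57·1.707 = 0.973

1 2.422 13.080 29.214
2 1.844 4.250 51.451
3 1.051 1.381 64.126
4 0.599 0.449 71.351
5 0.341 0.146 75.469
final: 75.469 0.973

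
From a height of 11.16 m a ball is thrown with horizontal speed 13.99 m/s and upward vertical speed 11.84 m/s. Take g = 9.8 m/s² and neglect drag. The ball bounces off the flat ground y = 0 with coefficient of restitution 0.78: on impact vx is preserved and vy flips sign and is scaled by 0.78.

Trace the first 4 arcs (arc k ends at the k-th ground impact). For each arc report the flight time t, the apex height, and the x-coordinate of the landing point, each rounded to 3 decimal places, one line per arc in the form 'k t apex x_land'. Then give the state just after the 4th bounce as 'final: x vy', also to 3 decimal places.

Arc 1: start y=11.160, vy=11.840 → t=3.141, apex=18.312, x_land=43.947, impact vy=-18.945
  bounce: vy ← 0.78·18.945 = 14.777
Arc 2: start y=0.000, vy=14.777 → t=3.016, apex=11.141, x_land=86.138, impact vy=-14.777
  bounce: vy ← 0.78·14.777 = 11.526
Arc 3: start y=0.000, vy=11.526 → t=2.352, apex=6.778, x_land=119.047, impact vy=-11.526
  bounce: vy ← 0.78·11.526 = 8.990
Arc 4: start y=0.000, vy=8.990 → t=1.835, apex=4.124, x_land=144.716, impact vy=-8.990
  bounce: vy ← 0.78·8.990 = 7.013

1 3.141 18.312 43.947
2 3.016 11.141 86.138
3 2.352 6.778 119.047
4 1.835 4.124 144.716
final: 144.716 7.013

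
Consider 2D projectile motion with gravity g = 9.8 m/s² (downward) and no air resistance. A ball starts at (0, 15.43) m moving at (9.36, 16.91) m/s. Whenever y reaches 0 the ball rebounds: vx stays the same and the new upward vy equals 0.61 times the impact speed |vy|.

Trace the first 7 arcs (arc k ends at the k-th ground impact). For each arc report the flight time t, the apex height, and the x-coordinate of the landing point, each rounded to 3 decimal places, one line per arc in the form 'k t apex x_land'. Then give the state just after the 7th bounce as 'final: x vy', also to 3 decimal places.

1 4.201 30.019 39.318
2 3.020 11.170 67.582
3 1.842 4.156 84.824
4 1.124 1.547 95.341
5 0.685 0.575 101.756
6 0.418 0.214 105.670
7 0.255 0.080 108.057
final: 108.057 0.762

Arc 1: start y=15.430, vy=16.910 → t=4.201, apex=30.019, x_land=39.318, impact vy=-24.256
  bounce: vy ← 0.61·24.256 = 14.796
Arc 2: start y=0.000, vy=14.796 → t=3.020, apex=11.170, x_land=67.582, impact vy=-14.796
  bounce: vy ← 0.61·14.796 = 9.026
Arc 3: start y=0.000, vy=9.026 → t=1.842, apex=4.156, x_land=84.824, impact vy=-9.026
  bounce: vy ← 0.61·9.026 = 5.506
Arc 4: start y=0.000, vy=5.506 → t=1.124, apex=1.547, x_land=95.341, impact vy=-5.506
  bounce: vy ← 0.61·5.506 = 3.359
Arc 5: start y=0.000, vy=3.359 → t=0.685, apex=0.575, x_land=101.756, impact vy=-3.359
  bounce: vy ← 0.61·3.359 = 2.049
Arc 6: start y=0.000, vy=2.049 → t=0.418, apex=0.214, x_land=105.670, impact vy=-2.049
  bounce: vy ← 0.61·2.049 = 1.250
Arc 7: start y=0.000, vy=1.250 → t=0.255, apex=0.080, x_land=108.057, impact vy=-1.250
  bounce: vy ← 0.61·1.250 = 0.762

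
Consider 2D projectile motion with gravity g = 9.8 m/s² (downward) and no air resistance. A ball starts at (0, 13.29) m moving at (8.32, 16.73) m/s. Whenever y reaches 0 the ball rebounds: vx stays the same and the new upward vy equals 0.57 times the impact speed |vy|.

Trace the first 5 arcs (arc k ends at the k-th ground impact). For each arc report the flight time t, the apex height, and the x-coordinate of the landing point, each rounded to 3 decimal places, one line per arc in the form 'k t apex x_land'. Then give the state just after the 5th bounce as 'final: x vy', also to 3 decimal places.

1 4.079 27.570 33.939
2 2.704 8.958 56.437
3 1.541 2.910 69.261
4 0.879 0.946 76.571
5 0.501 0.307 80.737
final: 80.737 1.399

Arc 1: start y=13.290, vy=16.730 → t=4.079, apex=27.570, x_land=33.939, impact vy=-23.246
  bounce: vy ← 0.57·23.246 = 13.250
Arc 2: start y=0.000, vy=13.250 → t=2.704, apex=8.958, x_land=56.437, impact vy=-13.250
  bounce: vy ← 0.57·13.250 = 7.553
Arc 3: start y=0.000, vy=7.553 → t=1.541, apex=2.910, x_land=69.261, impact vy=-7.553
  bounce: vy ← 0.57·7.553 = 4.305
Arc 4: start y=0.000, vy=4.305 → t=0.879, apex=0.946, x_land=76.571, impact vy=-4.305
  bounce: vy ← 0.57·4.305 = 2.454
Arc 5: start y=0.000, vy=2.454 → t=0.501, apex=0.307, x_land=80.737, impact vy=-2.454
  bounce: vy ← 0.57·2.454 = 1.399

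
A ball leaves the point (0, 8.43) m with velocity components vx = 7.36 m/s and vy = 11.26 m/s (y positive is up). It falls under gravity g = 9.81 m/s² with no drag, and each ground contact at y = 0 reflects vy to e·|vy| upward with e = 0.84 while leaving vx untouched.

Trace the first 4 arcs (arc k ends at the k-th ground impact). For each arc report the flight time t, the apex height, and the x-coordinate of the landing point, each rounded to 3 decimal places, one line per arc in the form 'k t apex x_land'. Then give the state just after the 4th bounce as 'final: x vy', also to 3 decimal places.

Arc 1: start y=8.430, vy=11.260 → t=2.890, apex=14.892, x_land=21.272, impact vy=-17.093
  bounce: vy ← 0.84·17.093 = 14.358
Arc 2: start y=0.000, vy=14.358 → t=2.927, apex=10.508, x_land=42.817, impact vy=-14.358
  bounce: vy ← 0.84·14.358 = 12.061
Arc 3: start y=0.000, vy=12.061 → t=2.459, apex=7.414, x_land=60.915, impact vy=-12.061
  bounce: vy ← 0.84·12.061 = 10.131
Arc 4: start y=0.000, vy=10.131 → t=2.066, apex=5.232, x_land=76.117, impact vy=-10.131
  bounce: vy ← 0.84·10.131 = 8.510

1 2.890 14.892 21.272
2 2.927 10.508 42.817
3 2.459 7.414 60.915
4 2.066 5.232 76.117
final: 76.117 8.510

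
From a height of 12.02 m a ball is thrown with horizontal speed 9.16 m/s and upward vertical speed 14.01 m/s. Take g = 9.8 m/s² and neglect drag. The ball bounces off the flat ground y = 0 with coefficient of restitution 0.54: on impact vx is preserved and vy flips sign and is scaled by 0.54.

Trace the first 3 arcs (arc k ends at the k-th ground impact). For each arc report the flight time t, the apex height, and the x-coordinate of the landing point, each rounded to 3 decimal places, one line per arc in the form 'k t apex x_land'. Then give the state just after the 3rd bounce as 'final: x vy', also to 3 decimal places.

1 3.550 22.034 32.519
2 2.290 6.425 53.498
3 1.237 1.874 64.826
final: 64.826 3.272

Arc 1: start y=12.020, vy=14.010 → t=3.550, apex=22.034, x_land=32.519, impact vy=-20.782
  bounce: vy ← 0.54·20.782 = 11.222
Arc 2: start y=0.000, vy=11.222 → t=2.290, apex=6.425, x_land=53.498, impact vy=-11.222
  bounce: vy ← 0.54·11.222 = 6.060
Arc 3: start y=0.000, vy=6.060 → t=1.237, apex=1.874, x_land=64.826, impact vy=-6.060
  bounce: vy ← 0.54·6.060 = 3.272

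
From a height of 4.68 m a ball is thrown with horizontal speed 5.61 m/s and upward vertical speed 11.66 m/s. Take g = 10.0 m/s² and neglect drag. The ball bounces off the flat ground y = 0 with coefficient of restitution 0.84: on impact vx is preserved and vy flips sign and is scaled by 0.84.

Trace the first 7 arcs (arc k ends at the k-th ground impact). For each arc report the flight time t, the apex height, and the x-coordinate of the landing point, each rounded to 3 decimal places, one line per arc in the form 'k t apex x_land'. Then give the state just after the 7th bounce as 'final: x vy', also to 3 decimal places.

Arc 1: start y=4.680, vy=11.660 → t=2.681, apex=11.478, x_land=15.041, impact vy=-15.151
  bounce: vy ← 0.84·15.151 = 12.727
Arc 2: start y=0.000, vy=12.727 → t=2.545, apex=8.099, x_land=29.321, impact vy=-12.727
  bounce: vy ← 0.84·12.727 = 10.691
Arc 3: start y=0.000, vy=10.691 → t=2.138, apex=5.714, x_land=41.315, impact vy=-10.691
  bounce: vy ← 0.84·10.691 = 8.980
Arc 4: start y=0.000, vy=8.980 → t=1.796, apex=4.032, x_land=51.391, impact vy=-8.980
  bounce: vy ← 0.84·8.980 = 7.543
Arc 5: start y=0.000, vy=7.543 → t=1.509, apex=2.845, x_land=59.855, impact vy=-7.543
  bounce: vy ← 0.84·7.543 = 6.336
Arc 6: start y=0.000, vy=6.336 → t=1.267, apex=2.007, x_land=66.964, impact vy=-6.336
  bounce: vy ← 0.84·6.336 = 5.323
Arc 7: start y=0.000, vy=5.323 → t=1.065, apex=1.416, x_land=72.936, impact vy=-5.323
  bounce: vy ← 0.84·5.323 = 4.471

1 2.681 11.478 15.041
2 2.545 8.099 29.321
3 2.138 5.714 41.315
4 1.796 4.032 51.391
5 1.509 2.845 59.855
6 1.267 2.007 66.964
7 1.065 1.416 72.936
final: 72.936 4.471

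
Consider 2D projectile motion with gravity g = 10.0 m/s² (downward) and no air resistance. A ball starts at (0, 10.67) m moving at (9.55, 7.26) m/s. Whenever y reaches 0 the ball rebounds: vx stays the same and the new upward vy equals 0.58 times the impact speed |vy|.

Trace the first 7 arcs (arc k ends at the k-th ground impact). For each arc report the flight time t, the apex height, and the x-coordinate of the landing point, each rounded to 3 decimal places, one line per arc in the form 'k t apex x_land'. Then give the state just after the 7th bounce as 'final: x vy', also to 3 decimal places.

Arc 1: start y=10.670, vy=7.260 → t=2.357, apex=13.305, x_land=22.512, impact vy=-16.313
  bounce: vy ← 0.58·16.313 = 9.461
Arc 2: start y=0.000, vy=9.461 → t=1.892, apex=4.476, x_land=40.583, impact vy=-9.461
  bounce: vy ← 0.58·9.461 = 5.488
Arc 3: start y=0.000, vy=5.488 → t=1.098, apex=1.506, x_land=51.065, impact vy=-5.488
  bounce: vy ← 0.58·5.488 = 3.183
Arc 4: start y=0.000, vy=3.183 → t=0.637, apex=0.507, x_land=57.144, impact vy=-3.183
  bounce: vy ← 0.58·3.183 = 1.846
Arc 5: start y=0.000, vy=1.846 → t=0.369, apex=0.170, x_land=60.670, impact vy=-1.846
  bounce: vy ← 0.58·1.846 = 1.071
Arc 6: start y=0.000, vy=1.071 → t=0.214, apex=0.057, x_land=62.715, impact vy=-1.071
  bounce: vy ← 0.58·1.071 = 0.621
Arc 7: start y=0.000, vy=0.621 → t=0.124, apex=0.019, x_land=63.901, impact vy=-0.621
  bounce: vy ← 0.58·0.621 = 0.360

1 2.357 13.305 22.512
2 1.892 4.476 40.583
3 1.098 1.506 51.065
4 0.637 0.507 57.144
5 0.369 0.170 60.670
6 0.214 0.057 62.715
7 0.124 0.019 63.901
final: 63.901 0.360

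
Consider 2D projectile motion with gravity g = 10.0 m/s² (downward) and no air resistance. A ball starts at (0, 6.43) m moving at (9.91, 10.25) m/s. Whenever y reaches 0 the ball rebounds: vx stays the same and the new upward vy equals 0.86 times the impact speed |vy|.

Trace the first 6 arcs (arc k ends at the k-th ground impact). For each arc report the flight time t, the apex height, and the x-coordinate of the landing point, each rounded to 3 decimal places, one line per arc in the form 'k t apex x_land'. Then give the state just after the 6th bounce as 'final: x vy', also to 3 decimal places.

Arc 1: start y=6.430, vy=10.250 → t=2.554, apex=11.683, x_land=25.306, impact vy=-15.286
  bounce: vy ← 0.86·15.286 = 13.146
Arc 2: start y=0.000, vy=13.146 → t=2.629, apex=8.641, x_land=51.362, impact vy=-13.146
  bounce: vy ← 0.86·13.146 = 11.306
Arc 3: start y=0.000, vy=11.306 → t=2.261, apex=6.391, x_land=73.769, impact vy=-11.306
  bounce: vy ← 0.86·11.306 = 9.723
Arc 4: start y=0.000, vy=9.723 → t=1.945, apex=4.727, x_land=93.040, impact vy=-9.723
  bounce: vy ← 0.86·9.723 = 8.362
Arc 5: start y=0.000, vy=8.362 → t=1.672, apex=3.496, x_land=109.612, impact vy=-8.362
  bounce: vy ← 0.86·8.362 = 7.191
Arc 6: start y=0.000, vy=7.191 → t=1.438, apex=2.585, x_land=123.865, impact vy=-7.191
  bounce: vy ← 0.86·7.191 = 6.184

1 2.554 11.683 25.306
2 2.629 8.641 51.362
3 2.261 6.391 73.769
4 1.945 4.727 93.040
5 1.672 3.496 109.612
6 1.438 2.585 123.865
final: 123.865 6.184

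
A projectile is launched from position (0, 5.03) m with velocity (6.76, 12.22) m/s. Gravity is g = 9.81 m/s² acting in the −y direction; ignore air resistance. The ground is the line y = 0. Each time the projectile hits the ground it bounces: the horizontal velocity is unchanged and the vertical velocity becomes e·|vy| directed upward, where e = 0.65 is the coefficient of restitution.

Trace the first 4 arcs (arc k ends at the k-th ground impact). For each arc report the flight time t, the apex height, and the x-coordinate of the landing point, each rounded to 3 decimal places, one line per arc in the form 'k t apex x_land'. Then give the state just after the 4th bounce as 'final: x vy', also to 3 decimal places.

1 2.851 12.641 19.273
2 2.087 5.341 33.381
3 1.357 2.257 42.551
4 0.882 0.953 48.512
final: 48.512 2.811

Arc 1: start y=5.030, vy=12.220 → t=2.851, apex=12.641, x_land=19.273, impact vy=-15.749
  bounce: vy ← 0.65·15.749 = 10.237
Arc 2: start y=0.000, vy=10.237 → t=2.087, apex=5.341, x_land=33.381, impact vy=-10.237
  bounce: vy ← 0.65·10.237 = 6.654
Arc 3: start y=0.000, vy=6.654 → t=1.357, apex=2.257, x_land=42.551, impact vy=-6.654
  bounce: vy ← 0.65·6.654 = 4.325
Arc 4: start y=0.000, vy=4.325 → t=0.882, apex=0.953, x_land=48.512, impact vy=-4.325
  bounce: vy ← 0.65·4.325 = 2.811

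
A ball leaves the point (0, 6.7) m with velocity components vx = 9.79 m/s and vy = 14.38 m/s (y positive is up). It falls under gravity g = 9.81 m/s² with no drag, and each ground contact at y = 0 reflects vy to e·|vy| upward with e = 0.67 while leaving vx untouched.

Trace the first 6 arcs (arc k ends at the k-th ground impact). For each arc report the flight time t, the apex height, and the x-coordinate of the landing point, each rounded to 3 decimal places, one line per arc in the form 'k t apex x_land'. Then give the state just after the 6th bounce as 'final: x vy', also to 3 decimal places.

Arc 1: start y=6.700, vy=14.380 → t=3.341, apex=17.239, x_land=32.704, impact vy=-18.391
  bounce: vy ← 0.67·18.391 = 12.322
Arc 2: start y=0.000, vy=12.322 → t=2.512, apex=7.739, x_land=57.298, impact vy=-12.322
  bounce: vy ← 0.67·12.322 = 8.256
Arc 3: start y=0.000, vy=8.256 → t=1.683, apex=3.474, x_land=73.776, impact vy=-8.256
  bounce: vy ← 0.67·8.256 = 5.531
Arc 4: start y=0.000, vy=5.531 → t=1.128, apex=1.559, x_land=84.817, impact vy=-5.531
  bounce: vy ← 0.67·5.531 = 3.706
Arc 5: start y=0.000, vy=3.706 → t=0.756, apex=0.700, x_land=92.214, impact vy=-3.706
  bounce: vy ← 0.67·3.706 = 2.483
Arc 6: start y=0.000, vy=2.483 → t=0.506, apex=0.314, x_land=97.170, impact vy=-2.483
  bounce: vy ← 0.67·2.483 = 1.664

1 3.341 17.239 32.704
2 2.512 7.739 57.298
3 1.683 3.474 73.776
4 1.128 1.559 84.817
5 0.756 0.700 92.214
6 0.506 0.314 97.170
final: 97.170 1.664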